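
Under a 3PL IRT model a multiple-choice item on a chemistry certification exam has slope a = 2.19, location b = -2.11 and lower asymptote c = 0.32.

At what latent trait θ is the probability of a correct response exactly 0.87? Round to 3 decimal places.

-1.451

P(θ) = c + (1 − c) · 1 / (1 + exp(−a(θ − b)))
Remove guessing floor: (0.87 − 0.32)/(1 − 0.32) = 0.8088
logit = ln(0.8088/0.1912) = 1.4424
θ = b + logit/(a) = -2.11 + 1.4424/2.1900 = -1.4514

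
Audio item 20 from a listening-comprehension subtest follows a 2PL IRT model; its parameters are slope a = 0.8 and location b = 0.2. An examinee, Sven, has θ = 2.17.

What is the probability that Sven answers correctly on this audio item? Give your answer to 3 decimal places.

P(θ) = 1 / (1 + exp(−a(θ − b)))
Exponent: 0.8 × (2.17 − 0.2) = 1.5760
1/(1 + e^{-1.5760}) = 0.8286

0.829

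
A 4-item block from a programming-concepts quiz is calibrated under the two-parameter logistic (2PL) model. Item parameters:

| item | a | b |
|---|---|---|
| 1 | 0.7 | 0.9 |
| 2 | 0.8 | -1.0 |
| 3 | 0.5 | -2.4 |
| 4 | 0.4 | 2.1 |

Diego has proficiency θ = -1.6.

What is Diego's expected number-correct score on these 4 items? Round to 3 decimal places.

1.314

P(θ) = 1 / (1 + exp(−a(θ − b)))
P_1 = 1/(1+e^{1.7500}) = 0.1480
P_2 = 1/(1+e^{0.4800}) = 0.3823
P_3 = 1/(1+e^{-0.4000}) = 0.5987
P_4 = 1/(1+e^{1.4800}) = 0.1854
E[score] = 0.1480 + 0.3823 + 0.5987 + 0.1854 = 1.3144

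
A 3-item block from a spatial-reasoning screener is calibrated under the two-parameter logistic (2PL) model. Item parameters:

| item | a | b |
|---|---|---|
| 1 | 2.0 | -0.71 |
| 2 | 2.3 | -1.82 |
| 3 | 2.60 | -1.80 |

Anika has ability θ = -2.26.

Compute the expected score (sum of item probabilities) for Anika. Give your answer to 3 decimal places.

0.542

P(θ) = 1 / (1 + exp(−a(θ − b)))
P_1 = 1/(1+e^{3.1000}) = 0.0431
P_2 = 1/(1+e^{1.0120}) = 0.2666
P_3 = 1/(1+e^{1.1960}) = 0.2322
E[score] = 0.0431 + 0.2666 + 0.2322 = 0.5419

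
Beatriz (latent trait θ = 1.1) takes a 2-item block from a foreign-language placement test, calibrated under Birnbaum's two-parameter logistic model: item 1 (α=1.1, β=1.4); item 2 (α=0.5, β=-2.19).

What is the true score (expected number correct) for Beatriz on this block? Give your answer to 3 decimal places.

1.256

P(θ) = 1 / (1 + exp(−α(θ − β)))
P_1 = 1/(1+e^{0.3300}) = 0.4182
P_2 = 1/(1+e^{-1.6450}) = 0.8382
E[score] = 0.4182 + 0.8382 = 1.2565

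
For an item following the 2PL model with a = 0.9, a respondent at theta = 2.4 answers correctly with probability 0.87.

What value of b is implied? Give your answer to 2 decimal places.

P(theta) = 1 / (1 + exp(−a(theta − b)))
logit(0.87) = ln(0.87/0.13) = 1.9010
b = theta − logit/(a) = 2.4 − 1.9010/0.9000 = 0.2878

0.29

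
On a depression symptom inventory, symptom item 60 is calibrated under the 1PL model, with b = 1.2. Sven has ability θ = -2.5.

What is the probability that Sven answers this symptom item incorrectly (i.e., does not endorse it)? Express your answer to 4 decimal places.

P(θ) = 1 / (1 + exp(−(θ − b)))
Exponent: (-2.5 − 1.2) = -3.7000
1/(1 + e^{3.7000}) = 0.0241
P = 0.0241
P(incorrect) = 1 − 0.0241 = 0.9759

0.9759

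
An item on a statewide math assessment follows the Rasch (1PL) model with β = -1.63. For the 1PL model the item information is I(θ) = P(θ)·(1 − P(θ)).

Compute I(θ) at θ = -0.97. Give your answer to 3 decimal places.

P = 1/(1+e^{-0.6600}) = 0.6593
P(1−P) = 0.6593 × 0.3407 = 0.2246
I = P(1−P) = 0.22464

0.225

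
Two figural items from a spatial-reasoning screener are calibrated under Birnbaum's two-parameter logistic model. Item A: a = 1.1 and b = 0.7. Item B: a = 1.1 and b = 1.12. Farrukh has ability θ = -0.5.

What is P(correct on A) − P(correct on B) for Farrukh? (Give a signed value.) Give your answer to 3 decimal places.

P(θ) = 1 / (1 + exp(−a(θ − b)))
P_A = 0.2108
P_B = 0.1441
P_A − P_B = 0.0668

0.067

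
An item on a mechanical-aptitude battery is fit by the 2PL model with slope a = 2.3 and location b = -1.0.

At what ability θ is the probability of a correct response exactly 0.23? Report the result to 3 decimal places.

-1.525

P(θ) = 1 / (1 + exp(−a(θ − b)))
logit = ln(0.2300/0.7700) = -1.2083
θ = b + logit/(a) = -1.0 + (-1.2083)/2.3000 = -1.5254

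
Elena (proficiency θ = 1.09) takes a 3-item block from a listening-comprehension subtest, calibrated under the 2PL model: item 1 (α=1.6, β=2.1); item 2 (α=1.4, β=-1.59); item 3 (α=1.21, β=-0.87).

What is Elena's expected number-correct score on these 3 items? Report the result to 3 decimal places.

2.057

P(θ) = 1 / (1 + exp(−α(θ − β)))
P_1 = 1/(1+e^{1.6160}) = 0.1658
P_2 = 1/(1+e^{-3.7520}) = 0.9771
P_3 = 1/(1+e^{-2.3716}) = 0.9146
E[score] = 0.1658 + 0.9771 + 0.9146 = 2.0575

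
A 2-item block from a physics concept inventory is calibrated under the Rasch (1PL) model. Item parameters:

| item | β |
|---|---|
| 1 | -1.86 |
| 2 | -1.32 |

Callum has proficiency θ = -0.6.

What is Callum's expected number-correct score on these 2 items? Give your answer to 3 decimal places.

1.452

P(θ) = 1 / (1 + exp(−(θ − β)))
P_1 = 1/(1+e^{-1.2600}) = 0.7790
P_2 = 1/(1+e^{-0.7200}) = 0.6726
E[score] = 0.7790 + 0.6726 = 1.4516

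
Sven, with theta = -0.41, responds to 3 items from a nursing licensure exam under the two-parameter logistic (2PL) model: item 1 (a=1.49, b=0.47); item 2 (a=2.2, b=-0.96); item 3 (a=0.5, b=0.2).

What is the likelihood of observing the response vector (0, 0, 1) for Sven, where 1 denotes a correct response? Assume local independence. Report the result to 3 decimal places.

P(theta) = 1 / (1 + exp(−a(theta − b)))
P_1 = 1/(1+e^{1.3112}) = 0.2123
P_2 = 1/(1+e^{-1.2100}) = 0.7703
P_3 = 1/(1+e^{0.3050}) = 0.4243
L = (1−P_1) × (1−P_2) × P_3 = 0.7877 × 0.2297 × 0.4243 = 0.07678

0.077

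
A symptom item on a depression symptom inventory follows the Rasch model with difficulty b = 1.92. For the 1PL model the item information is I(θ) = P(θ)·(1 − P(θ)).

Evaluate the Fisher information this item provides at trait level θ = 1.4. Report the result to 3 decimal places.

P = 1/(1+e^{0.5200}) = 0.3729
P(1−P) = 0.3729 × 0.6271 = 0.2338
I = P(1−P) = 0.23383

0.234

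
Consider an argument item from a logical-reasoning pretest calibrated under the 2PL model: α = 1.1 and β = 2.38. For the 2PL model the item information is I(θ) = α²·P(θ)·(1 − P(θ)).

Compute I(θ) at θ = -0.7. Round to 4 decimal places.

0.0382

P = 1/(1+e^{3.3880}) = 0.0327
P(1−P) = 0.0327 × 0.9673 = 0.0316
I = α² × P(1−P) = 1.1² × 0.0316 = 0.03824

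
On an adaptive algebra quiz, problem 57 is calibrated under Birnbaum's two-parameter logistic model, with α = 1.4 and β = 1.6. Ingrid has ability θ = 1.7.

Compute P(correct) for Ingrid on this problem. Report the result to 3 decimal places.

0.535

P(θ) = 1 / (1 + exp(−α(θ − β)))
Exponent: 1.4 × (1.7 − 1.6) = 0.1400
1/(1 + e^{-0.1400}) = 0.5349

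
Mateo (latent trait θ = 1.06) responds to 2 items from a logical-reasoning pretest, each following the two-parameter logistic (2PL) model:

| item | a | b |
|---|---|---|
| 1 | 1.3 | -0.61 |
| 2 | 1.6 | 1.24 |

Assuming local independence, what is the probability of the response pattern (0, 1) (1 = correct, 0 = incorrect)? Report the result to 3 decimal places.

P(θ) = 1 / (1 + exp(−a(θ − b)))
P_1 = 1/(1+e^{-2.1710}) = 0.8976
P_2 = 1/(1+e^{0.2880}) = 0.4285
L = (1−P_1) × P_2 = 0.1024 × 0.4285 = 0.04387

0.044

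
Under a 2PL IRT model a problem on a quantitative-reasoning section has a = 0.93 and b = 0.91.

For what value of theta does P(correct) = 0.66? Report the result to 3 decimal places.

P(theta) = 1 / (1 + exp(−a(theta − b)))
logit = ln(0.6600/0.3400) = 0.6633
theta = b + logit/(a) = 0.91 + 0.6633/0.9300 = 1.6232

1.623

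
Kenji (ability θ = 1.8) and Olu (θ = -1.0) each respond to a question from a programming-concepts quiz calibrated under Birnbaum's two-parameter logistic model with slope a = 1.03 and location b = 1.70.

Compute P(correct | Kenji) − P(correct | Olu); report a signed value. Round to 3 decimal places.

P(θ) = 1 / (1 + exp(−a(θ − b)))
P(Kenji) = 0.5257  [exponent 0.1030]
P(Olu) = 0.0584  [exponent -2.7810]
Difference = 0.5257 − 0.0584 = 0.4674

0.467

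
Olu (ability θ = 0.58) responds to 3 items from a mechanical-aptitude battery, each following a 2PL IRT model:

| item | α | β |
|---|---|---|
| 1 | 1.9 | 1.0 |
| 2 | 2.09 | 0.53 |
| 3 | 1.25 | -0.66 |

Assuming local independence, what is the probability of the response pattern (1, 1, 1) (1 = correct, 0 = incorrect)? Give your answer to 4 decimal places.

P(θ) = 1 / (1 + exp(−α(θ − β)))
P_1 = 1/(1+e^{0.7980}) = 0.3105
P_2 = 1/(1+e^{-0.1045}) = 0.5261
P_3 = 1/(1+e^{-1.5500}) = 0.8249
L = P_1 × P_2 × P_3 = 0.3105 × 0.5261 × 0.8249 = 0.13473

0.1347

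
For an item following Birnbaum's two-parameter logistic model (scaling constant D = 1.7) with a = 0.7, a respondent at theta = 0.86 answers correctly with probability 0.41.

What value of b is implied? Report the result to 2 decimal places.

P(theta) = 1 / (1 + exp(−D·a(theta − b)))
logit(0.41) = ln(0.41/0.59) = -0.3640
b = theta − logit/(1.7·a) = 0.86 − (-0.3640)/1.1900 = 1.1659

1.17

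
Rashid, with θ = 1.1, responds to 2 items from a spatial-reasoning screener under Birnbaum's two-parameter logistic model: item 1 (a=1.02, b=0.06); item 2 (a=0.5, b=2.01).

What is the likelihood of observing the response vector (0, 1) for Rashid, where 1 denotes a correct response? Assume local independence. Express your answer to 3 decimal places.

0.100

P(θ) = 1 / (1 + exp(−a(θ − b)))
P_1 = 1/(1+e^{-1.0608}) = 0.7428
P_2 = 1/(1+e^{0.4550}) = 0.3882
L = (1−P_1) × P_2 = 0.2572 × 0.3882 = 0.09982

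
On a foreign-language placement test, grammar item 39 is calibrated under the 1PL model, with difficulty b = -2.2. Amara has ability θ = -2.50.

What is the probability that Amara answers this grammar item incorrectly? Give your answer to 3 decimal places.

0.574

P(θ) = 1 / (1 + exp(−(θ − b)))
Exponent: (-2.50 − (-2.2)) = -0.3000
1/(1 + e^{0.3000}) = 0.4256
P = 0.4256
P(incorrect) = 1 − 0.4256 = 0.5744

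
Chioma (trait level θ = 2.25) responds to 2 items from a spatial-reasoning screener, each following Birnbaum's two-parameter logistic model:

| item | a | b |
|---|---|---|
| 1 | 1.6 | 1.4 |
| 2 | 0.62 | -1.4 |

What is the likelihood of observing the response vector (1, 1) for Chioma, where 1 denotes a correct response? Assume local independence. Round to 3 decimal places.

P(θ) = 1 / (1 + exp(−a(θ − b)))
P_1 = 1/(1+e^{-1.3600}) = 0.7958
P_2 = 1/(1+e^{-2.2630}) = 0.9058
L = P_1 × P_2 = 0.7958 × 0.9058 = 0.72077

0.721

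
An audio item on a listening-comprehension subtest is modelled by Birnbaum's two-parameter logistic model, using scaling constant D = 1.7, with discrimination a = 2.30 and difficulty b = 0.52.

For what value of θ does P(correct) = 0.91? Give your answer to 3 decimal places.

P(θ) = 1 / (1 + exp(−D·a(θ − b)))
logit = ln(0.9100/0.0900) = 2.3136
θ = b + logit/(1.7·a) = 0.52 + 2.3136/3.9100 = 1.1117

1.112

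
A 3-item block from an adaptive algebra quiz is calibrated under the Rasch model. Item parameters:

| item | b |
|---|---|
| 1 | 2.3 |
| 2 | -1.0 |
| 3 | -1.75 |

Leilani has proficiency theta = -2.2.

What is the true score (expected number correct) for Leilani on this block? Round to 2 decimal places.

P(theta) = 1 / (1 + exp(−(theta − b)))
P_1 = 1/(1+e^{4.5000}) = 0.0110
P_2 = 1/(1+e^{1.2000}) = 0.2315
P_3 = 1/(1+e^{0.4500}) = 0.3894
E[score] = 0.0110 + 0.2315 + 0.3894 = 0.6318

0.63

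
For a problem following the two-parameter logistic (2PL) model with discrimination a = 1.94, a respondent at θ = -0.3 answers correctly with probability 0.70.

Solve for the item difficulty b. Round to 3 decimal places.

P(θ) = 1 / (1 + exp(−a(θ − b)))
logit(0.70) = ln(0.70/0.30) = 0.8473
b = θ − logit/(a) = -0.3 − 0.8473/1.9400 = -0.7368

-0.737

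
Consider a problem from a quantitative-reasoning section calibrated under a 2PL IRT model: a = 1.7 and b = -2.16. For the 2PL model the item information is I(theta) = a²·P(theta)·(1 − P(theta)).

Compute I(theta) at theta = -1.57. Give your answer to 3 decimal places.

0.567

P = 1/(1+e^{-1.0030}) = 0.7316
P(1−P) = 0.7316 × 0.2684 = 0.1963
I = a² × P(1−P) = 1.7² × 0.1963 = 0.56742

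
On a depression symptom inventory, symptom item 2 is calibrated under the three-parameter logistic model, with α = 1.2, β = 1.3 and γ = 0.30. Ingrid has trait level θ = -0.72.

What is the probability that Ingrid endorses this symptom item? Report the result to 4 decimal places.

P(θ) = γ + (1 − γ) · 1 / (1 + exp(−α(θ − β)))
Exponent: 1.2 × (-0.72 − 1.3) = -2.4240
1/(1 + e^{2.4240}) = 0.0814
P = 0.30 + 0.70 × 0.0814 = 0.3570

0.3570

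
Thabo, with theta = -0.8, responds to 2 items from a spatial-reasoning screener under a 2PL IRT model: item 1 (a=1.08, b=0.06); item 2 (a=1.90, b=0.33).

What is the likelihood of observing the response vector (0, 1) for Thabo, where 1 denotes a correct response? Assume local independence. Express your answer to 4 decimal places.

P(theta) = 1 / (1 + exp(−a(theta − b)))
P_1 = 1/(1+e^{0.9288}) = 0.2832
P_2 = 1/(1+e^{2.1470}) = 0.1046
L = (1−P_1) × P_2 = 0.7168 × 0.1046 = 0.07499

0.0750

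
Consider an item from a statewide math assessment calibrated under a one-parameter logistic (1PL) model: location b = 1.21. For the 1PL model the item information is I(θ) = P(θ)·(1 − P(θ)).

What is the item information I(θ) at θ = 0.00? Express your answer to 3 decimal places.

P = 1/(1+e^{1.2100}) = 0.2297
P(1−P) = 0.2297 × 0.7703 = 0.1769
I = P(1−P) = 0.17694

0.177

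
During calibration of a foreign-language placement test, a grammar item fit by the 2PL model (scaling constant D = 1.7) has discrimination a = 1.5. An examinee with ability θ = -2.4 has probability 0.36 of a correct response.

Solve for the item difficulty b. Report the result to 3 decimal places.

P(θ) = 1 / (1 + exp(−D·a(θ − b)))
logit(0.36) = ln(0.36/0.64) = -0.5754
b = θ − logit/(1.7·a) = -2.4 − (-0.5754)/2.5500 = -2.1744

-2.174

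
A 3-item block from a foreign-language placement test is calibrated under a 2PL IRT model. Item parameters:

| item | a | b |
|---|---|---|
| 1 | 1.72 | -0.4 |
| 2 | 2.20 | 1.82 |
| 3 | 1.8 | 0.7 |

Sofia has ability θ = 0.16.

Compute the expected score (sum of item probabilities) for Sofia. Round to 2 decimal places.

P(θ) = 1 / (1 + exp(−a(θ − b)))
P_1 = 1/(1+e^{-0.9632}) = 0.7238
P_2 = 1/(1+e^{3.6520}) = 0.0253
P_3 = 1/(1+e^{0.9720}) = 0.2745
E[score] = 0.7238 + 0.0253 + 0.2745 = 1.0235

1.02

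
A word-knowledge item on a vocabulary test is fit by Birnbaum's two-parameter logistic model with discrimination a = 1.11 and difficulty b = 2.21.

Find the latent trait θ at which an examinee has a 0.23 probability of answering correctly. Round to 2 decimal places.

1.12

P(θ) = 1 / (1 + exp(−a(θ − b)))
logit = ln(0.2300/0.7700) = -1.2083
θ = b + logit/(a) = 2.21 + (-1.2083)/1.1100 = 1.1214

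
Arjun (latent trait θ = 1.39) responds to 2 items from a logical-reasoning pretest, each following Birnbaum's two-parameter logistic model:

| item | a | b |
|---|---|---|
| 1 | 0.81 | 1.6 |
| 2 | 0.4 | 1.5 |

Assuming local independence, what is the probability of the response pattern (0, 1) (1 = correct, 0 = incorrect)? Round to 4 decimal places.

0.2652

P(θ) = 1 / (1 + exp(−a(θ − b)))
P_1 = 1/(1+e^{0.1701}) = 0.4576
P_2 = 1/(1+e^{0.0440}) = 0.4890
L = (1−P_1) × P_2 = 0.5424 × 0.4890 = 0.26525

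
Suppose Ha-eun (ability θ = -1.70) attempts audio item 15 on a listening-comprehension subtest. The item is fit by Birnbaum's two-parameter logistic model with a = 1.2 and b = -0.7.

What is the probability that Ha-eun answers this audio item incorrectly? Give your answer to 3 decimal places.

0.769

P(θ) = 1 / (1 + exp(−a(θ − b)))
Exponent: 1.2 × (-1.70 − (-0.7)) = -1.2000
1/(1 + e^{1.2000}) = 0.2315
P(incorrect) = 1 − 0.2315 = 0.7685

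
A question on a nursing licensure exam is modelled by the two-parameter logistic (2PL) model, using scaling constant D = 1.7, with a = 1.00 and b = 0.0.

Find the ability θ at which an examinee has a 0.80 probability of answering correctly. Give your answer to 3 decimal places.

0.815

P(θ) = 1 / (1 + exp(−D·a(θ − b)))
logit = ln(0.8000/0.2000) = 1.3863
θ = b + logit/(1.7·a) = 0.0 + 1.3863/1.7000 = 0.8155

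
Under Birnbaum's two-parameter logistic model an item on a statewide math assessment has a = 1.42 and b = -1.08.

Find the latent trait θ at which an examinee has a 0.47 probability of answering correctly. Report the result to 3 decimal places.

P(θ) = 1 / (1 + exp(−a(θ − b)))
logit = ln(0.4700/0.5300) = -0.1201
θ = b + logit/(a) = -1.08 + (-0.1201)/1.4200 = -1.1646

-1.165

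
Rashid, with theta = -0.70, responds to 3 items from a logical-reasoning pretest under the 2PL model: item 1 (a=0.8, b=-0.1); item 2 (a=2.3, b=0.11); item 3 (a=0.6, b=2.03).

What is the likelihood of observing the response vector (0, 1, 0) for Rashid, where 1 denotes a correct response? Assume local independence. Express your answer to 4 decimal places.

P(theta) = 1 / (1 + exp(−a(theta − b)))
P_1 = 1/(1+e^{0.4800}) = 0.3823
P_2 = 1/(1+e^{1.8630}) = 0.1344
P_3 = 1/(1+e^{1.6380}) = 0.1627
L = (1−P_1) × P_2 × (1−P_3) = 0.6177 × 0.1344 × 0.8373 = 0.06949

0.0695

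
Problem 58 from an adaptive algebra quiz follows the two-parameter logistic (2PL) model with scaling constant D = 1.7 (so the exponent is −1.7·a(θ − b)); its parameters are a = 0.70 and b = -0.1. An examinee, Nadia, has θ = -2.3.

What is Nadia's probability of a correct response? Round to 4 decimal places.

P(θ) = 1 / (1 + exp(−D·a(θ − b)))
Exponent: 1.7 × 0.70 × (-2.3 − (-0.1)) = -2.6180
1/(1 + e^{2.6180}) = 0.0680
P = 0.0680

0.0680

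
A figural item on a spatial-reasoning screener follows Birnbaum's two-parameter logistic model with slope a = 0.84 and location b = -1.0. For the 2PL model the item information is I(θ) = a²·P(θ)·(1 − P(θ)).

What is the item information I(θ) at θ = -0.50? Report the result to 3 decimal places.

0.169

P = 1/(1+e^{-0.4200}) = 0.6035
P(1−P) = 0.6035 × 0.3965 = 0.2393
I = a² × P(1−P) = 0.84² × 0.2393 = 0.16884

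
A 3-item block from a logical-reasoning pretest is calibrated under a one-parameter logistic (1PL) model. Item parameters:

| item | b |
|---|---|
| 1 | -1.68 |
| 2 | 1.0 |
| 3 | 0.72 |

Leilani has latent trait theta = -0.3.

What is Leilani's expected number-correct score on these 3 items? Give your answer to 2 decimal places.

P(theta) = 1 / (1 + exp(−(theta − b)))
P_1 = 1/(1+e^{-1.3800}) = 0.7990
P_2 = 1/(1+e^{1.3000}) = 0.2142
P_3 = 1/(1+e^{1.0200}) = 0.2650
E[score] = 0.7990 + 0.2142 + 0.2650 = 1.2782

1.28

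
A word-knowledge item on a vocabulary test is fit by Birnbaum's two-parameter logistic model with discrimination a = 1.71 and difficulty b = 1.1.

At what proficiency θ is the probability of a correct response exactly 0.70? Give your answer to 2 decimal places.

1.60

P(θ) = 1 / (1 + exp(−a(θ − b)))
logit = ln(0.7000/0.3000) = 0.8473
θ = b + logit/(a) = 1.1 + 0.8473/1.7100 = 1.5955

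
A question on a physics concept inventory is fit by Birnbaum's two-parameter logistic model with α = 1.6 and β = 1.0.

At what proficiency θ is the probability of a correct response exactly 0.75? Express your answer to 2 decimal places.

P(θ) = 1 / (1 + exp(−α(θ − β)))
logit = ln(0.7500/0.2500) = 1.0986
θ = β + logit/(α) = 1.0 + 1.0986/1.6000 = 1.6866

1.69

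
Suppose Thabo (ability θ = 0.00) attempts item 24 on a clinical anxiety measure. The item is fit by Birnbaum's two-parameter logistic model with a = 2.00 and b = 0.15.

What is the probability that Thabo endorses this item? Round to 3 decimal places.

P(θ) = 1 / (1 + exp(−a(θ − b)))
Exponent: 2.00 × (0.00 − 0.15) = -0.3000
1/(1 + e^{0.3000}) = 0.4256

0.426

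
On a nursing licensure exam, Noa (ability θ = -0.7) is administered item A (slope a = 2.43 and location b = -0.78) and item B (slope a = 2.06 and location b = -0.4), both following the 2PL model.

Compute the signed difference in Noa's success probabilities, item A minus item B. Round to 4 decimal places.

P(θ) = 1 / (1 + exp(−a(θ − b)))
P_A = 0.5484
P_B = 0.3502
P_A − P_B = 0.1982

0.1982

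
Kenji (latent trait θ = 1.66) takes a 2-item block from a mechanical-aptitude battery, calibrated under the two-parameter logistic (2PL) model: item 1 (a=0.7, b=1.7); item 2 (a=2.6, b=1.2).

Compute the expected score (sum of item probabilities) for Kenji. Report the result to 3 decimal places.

P(θ) = 1 / (1 + exp(−a(θ − b)))
P_1 = 1/(1+e^{0.0280}) = 0.4930
P_2 = 1/(1+e^{-1.1960}) = 0.7678
E[score] = 0.4930 + 0.7678 = 1.2608

1.261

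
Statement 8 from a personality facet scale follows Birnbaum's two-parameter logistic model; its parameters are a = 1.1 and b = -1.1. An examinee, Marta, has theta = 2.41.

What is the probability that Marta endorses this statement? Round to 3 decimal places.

0.979

P(theta) = 1 / (1 + exp(−a(theta − b)))
Exponent: 1.1 × (2.41 − (-1.1)) = 3.8610
1/(1 + e^{-3.8610}) = 0.9794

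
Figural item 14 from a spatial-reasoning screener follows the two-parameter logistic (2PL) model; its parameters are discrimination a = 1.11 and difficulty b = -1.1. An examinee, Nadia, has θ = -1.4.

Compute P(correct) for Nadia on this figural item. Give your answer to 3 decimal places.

P(θ) = 1 / (1 + exp(−a(θ − b)))
Exponent: 1.11 × (-1.4 − (-1.1)) = -0.3330
1/(1 + e^{0.3330}) = 0.4175

0.418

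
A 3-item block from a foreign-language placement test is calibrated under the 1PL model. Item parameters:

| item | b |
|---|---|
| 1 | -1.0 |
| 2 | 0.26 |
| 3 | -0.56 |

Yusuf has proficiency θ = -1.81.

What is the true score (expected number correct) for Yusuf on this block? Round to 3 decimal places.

P(θ) = 1 / (1 + exp(−(θ − b)))
P_1 = 1/(1+e^{0.8100}) = 0.3079
P_2 = 1/(1+e^{2.0700}) = 0.1120
P_3 = 1/(1+e^{1.2500}) = 0.2227
E[score] = 0.3079 + 0.1120 + 0.2227 = 0.6426

0.643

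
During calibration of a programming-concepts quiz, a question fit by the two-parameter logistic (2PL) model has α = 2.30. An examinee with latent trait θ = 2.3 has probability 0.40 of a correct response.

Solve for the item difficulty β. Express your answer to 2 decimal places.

2.48

P(θ) = 1 / (1 + exp(−α(θ − β)))
logit(0.40) = ln(0.40/0.60) = -0.4055
β = θ − logit/(α) = 2.3 − (-0.4055)/2.3000 = 2.4763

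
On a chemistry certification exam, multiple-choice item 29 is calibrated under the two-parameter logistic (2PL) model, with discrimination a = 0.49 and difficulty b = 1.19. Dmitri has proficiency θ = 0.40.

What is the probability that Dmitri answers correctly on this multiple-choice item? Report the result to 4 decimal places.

0.4044

P(θ) = 1 / (1 + exp(−a(θ − b)))
Exponent: 0.49 × (0.40 − 1.19) = -0.3871
1/(1 + e^{0.3871}) = 0.4044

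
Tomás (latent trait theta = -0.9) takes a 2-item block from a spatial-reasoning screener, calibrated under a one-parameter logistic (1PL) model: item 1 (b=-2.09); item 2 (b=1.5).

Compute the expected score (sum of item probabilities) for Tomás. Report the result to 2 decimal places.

P(theta) = 1 / (1 + exp(−(theta − b)))
P_1 = 1/(1+e^{-1.1900}) = 0.7667
P_2 = 1/(1+e^{2.4000}) = 0.0832
E[score] = 0.7667 + 0.0832 = 0.8499

0.85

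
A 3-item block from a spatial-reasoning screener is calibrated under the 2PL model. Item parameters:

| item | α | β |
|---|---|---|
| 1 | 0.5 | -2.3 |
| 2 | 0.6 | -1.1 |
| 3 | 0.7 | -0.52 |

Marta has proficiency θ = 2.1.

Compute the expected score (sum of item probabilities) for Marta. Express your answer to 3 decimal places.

P(θ) = 1 / (1 + exp(−α(θ − β)))
P_1 = 1/(1+e^{-2.2000}) = 0.9002
P_2 = 1/(1+e^{-1.9200}) = 0.8721
P_3 = 1/(1+e^{-1.8340}) = 0.8622
E[score] = 0.9002 + 0.8721 + 0.8622 = 2.6346

2.635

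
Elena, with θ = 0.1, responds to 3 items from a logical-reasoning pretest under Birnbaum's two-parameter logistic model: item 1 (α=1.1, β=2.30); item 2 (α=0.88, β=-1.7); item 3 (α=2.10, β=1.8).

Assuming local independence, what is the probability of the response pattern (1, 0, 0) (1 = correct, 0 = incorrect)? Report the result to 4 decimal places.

P(θ) = 1 / (1 + exp(−α(θ − β)))
P_1 = 1/(1+e^{2.4200}) = 0.0817
P_2 = 1/(1+e^{-1.5840}) = 0.8298
P_3 = 1/(1+e^{3.5700}) = 0.0274
L = P_1 × (1−P_2) × (1−P_3) = 0.0817 × 0.1702 × 0.9726 = 0.01352

0.0135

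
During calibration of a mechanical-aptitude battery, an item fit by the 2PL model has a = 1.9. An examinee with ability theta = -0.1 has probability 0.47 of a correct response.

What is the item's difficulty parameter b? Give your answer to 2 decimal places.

P(theta) = 1 / (1 + exp(−a(theta − b)))
logit(0.47) = ln(0.47/0.53) = -0.1201
b = theta − logit/(a) = -0.1 − (-0.1201)/1.9000 = -0.0368

-0.04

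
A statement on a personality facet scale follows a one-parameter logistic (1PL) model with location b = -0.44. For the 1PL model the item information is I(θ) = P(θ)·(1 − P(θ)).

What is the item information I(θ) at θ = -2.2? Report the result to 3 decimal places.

0.125

P = 1/(1+e^{1.7600}) = 0.1468
P(1−P) = 0.1468 × 0.8532 = 0.1252
I = P(1−P) = 0.12524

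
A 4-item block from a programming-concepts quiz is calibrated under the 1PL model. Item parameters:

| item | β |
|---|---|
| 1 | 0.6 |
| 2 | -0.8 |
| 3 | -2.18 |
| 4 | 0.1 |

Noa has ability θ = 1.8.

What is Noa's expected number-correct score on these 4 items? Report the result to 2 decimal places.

P(θ) = 1 / (1 + exp(−(θ − β)))
P_1 = 1/(1+e^{-1.2000}) = 0.7685
P_2 = 1/(1+e^{-2.6000}) = 0.9309
P_3 = 1/(1+e^{-3.9800}) = 0.9817
P_4 = 1/(1+e^{-1.7000}) = 0.8455
E[score] = 0.7685 + 0.9309 + 0.9817 + 0.8455 = 3.5266

3.53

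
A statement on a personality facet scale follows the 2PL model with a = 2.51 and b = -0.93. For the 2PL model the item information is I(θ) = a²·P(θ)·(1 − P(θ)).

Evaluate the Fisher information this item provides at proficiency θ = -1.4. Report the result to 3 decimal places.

1.133

P = 1/(1+e^{1.1797}) = 0.2351
P(1−P) = 0.2351 × 0.7649 = 0.1798
I = a² × P(1−P) = 2.51² × 0.1798 = 1.13295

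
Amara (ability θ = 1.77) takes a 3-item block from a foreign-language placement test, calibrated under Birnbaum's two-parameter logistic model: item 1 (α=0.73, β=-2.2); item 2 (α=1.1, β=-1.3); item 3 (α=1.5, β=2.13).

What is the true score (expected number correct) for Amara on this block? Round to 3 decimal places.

2.283

P(θ) = 1 / (1 + exp(−α(θ − β)))
P_1 = 1/(1+e^{-2.8981}) = 0.9478
P_2 = 1/(1+e^{-3.3770}) = 0.9670
P_3 = 1/(1+e^{0.5400}) = 0.3682
E[score] = 0.9478 + 0.9670 + 0.3682 = 2.2829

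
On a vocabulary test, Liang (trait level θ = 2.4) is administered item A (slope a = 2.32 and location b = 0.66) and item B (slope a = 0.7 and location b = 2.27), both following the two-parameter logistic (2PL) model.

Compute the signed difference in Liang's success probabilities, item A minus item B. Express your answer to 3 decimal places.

P(θ) = 1 / (1 + exp(−a(θ − b)))
P_A = 0.9827
P_B = 0.5227
P_A − P_B = 0.4599

0.460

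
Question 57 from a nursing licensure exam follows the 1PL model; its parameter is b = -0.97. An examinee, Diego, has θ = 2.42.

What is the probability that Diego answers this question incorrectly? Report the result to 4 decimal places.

0.0326

P(θ) = 1 / (1 + exp(−(θ − b)))
Exponent: (2.42 − (-0.97)) = 3.3900
1/(1 + e^{-3.3900}) = 0.9674
P = 0.9674
P(incorrect) = 1 − 0.9674 = 0.0326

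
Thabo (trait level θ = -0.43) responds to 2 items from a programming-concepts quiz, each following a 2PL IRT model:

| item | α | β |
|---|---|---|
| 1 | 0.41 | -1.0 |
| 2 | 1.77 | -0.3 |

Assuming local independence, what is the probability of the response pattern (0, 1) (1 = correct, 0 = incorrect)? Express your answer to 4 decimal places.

P(θ) = 1 / (1 + exp(−α(θ − β)))
P_1 = 1/(1+e^{-0.2337}) = 0.5582
P_2 = 1/(1+e^{0.2301}) = 0.4427
L = (1−P_1) × P_2 = 0.4418 × 0.4427 = 0.19561

0.1956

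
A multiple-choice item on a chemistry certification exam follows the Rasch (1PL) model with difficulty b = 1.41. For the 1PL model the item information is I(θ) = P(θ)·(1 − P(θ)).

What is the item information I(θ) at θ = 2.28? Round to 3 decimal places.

P = 1/(1+e^{-0.8700}) = 0.7047
P(1−P) = 0.7047 × 0.2953 = 0.2081
I = P(1−P) = 0.20808

0.208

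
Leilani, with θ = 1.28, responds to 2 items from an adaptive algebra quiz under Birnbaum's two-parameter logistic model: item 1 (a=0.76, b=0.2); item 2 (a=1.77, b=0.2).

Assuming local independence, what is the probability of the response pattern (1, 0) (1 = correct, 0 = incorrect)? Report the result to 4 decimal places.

0.0894

P(θ) = 1 / (1 + exp(−a(θ − b)))
P_1 = 1/(1+e^{-0.8208}) = 0.6944
P_2 = 1/(1+e^{-1.9116}) = 0.8712
L = P_1 × (1−P_2) = 0.6944 × 0.1288 = 0.08944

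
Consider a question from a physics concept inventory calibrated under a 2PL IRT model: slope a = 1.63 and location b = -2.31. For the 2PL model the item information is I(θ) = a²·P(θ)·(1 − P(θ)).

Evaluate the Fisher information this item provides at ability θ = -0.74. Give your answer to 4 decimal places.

P = 1/(1+e^{-2.5591}) = 0.9282
P(1−P) = 0.9282 × 0.0718 = 0.0667
I = a² × P(1−P) = 1.63² × 0.0667 = 0.17711

0.1771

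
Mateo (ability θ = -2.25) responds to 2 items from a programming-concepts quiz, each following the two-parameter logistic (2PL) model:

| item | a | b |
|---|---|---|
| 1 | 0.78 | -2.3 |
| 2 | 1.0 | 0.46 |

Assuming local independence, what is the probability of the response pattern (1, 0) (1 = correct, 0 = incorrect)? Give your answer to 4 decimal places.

P(θ) = 1 / (1 + exp(−a(θ − b)))
P_1 = 1/(1+e^{-0.0390}) = 0.5097
P_2 = 1/(1+e^{2.7100}) = 0.0624
L = P_1 × (1−P_2) = 0.5097 × 0.9376 = 0.47795

0.4779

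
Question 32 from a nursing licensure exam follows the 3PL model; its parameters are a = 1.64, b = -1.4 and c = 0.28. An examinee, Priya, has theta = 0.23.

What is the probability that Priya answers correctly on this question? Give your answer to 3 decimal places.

0.954

P(theta) = c + (1 − c) · 1 / (1 + exp(−a(theta − b)))
Exponent: 1.64 × (0.23 − (-1.4)) = 2.6732
1/(1 + e^{-2.6732}) = 0.9354
P = 0.28 + 0.72 × 0.9354 = 0.9535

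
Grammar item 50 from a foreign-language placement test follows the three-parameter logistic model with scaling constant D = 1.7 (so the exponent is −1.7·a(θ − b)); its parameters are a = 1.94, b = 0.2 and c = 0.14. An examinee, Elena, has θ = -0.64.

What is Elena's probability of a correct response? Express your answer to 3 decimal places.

P(θ) = c + (1 − c) · 1 / (1 + exp(−D·a(θ − b)))
Exponent: 1.7 × 1.94 × (-0.64 − 0.2) = -2.7703
1/(1 + e^{2.7703}) = 0.0589
P = 0.14 + 0.86 × 0.0589 = 0.1907

0.191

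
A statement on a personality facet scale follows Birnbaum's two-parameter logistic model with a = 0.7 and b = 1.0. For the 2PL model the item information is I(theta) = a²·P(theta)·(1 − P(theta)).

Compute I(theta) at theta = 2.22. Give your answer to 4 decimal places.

P = 1/(1+e^{-0.8540}) = 0.7014
P(1−P) = 0.7014 × 0.2986 = 0.2094
I = a² × P(1−P) = 0.7² × 0.2094 = 0.10262

0.1026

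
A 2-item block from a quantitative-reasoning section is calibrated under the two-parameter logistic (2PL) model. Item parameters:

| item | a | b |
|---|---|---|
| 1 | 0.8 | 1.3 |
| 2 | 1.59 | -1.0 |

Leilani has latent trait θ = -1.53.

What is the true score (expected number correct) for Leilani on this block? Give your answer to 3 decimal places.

0.395

P(θ) = 1 / (1 + exp(−a(θ − b)))
P_1 = 1/(1+e^{2.2640}) = 0.0941
P_2 = 1/(1+e^{0.8427}) = 0.3010
E[score] = 0.0941 + 0.3010 = 0.3951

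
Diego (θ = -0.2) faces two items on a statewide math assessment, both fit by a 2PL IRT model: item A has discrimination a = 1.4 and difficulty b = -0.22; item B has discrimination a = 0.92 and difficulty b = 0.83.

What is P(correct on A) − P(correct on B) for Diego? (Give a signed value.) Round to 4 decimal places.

P(θ) = 1 / (1 + exp(−a(θ − b)))
P_A = 0.5070
P_B = 0.2794
P_A − P_B = 0.2276

0.2276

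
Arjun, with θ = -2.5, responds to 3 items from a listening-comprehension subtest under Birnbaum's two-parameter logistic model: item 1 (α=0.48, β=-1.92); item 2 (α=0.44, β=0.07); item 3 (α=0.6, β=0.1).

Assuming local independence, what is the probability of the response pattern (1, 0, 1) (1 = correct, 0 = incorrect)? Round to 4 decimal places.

0.0566

P(θ) = 1 / (1 + exp(−α(θ − β)))
P_1 = 1/(1+e^{0.2784}) = 0.4308
P_2 = 1/(1+e^{1.1308}) = 0.2440
P_3 = 1/(1+e^{1.5600}) = 0.1736
L = P_1 × (1−P_2) × P_3 = 0.4308 × 0.7560 × 0.1736 = 0.05656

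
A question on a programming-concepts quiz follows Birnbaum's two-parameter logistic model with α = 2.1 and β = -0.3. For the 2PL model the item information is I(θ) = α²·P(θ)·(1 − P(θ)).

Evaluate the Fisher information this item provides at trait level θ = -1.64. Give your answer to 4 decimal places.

0.2354

P = 1/(1+e^{2.8140}) = 0.0566
P(1−P) = 0.0566 × 0.9434 = 0.0534
I = α² × P(1−P) = 2.1² × 0.0534 = 0.23537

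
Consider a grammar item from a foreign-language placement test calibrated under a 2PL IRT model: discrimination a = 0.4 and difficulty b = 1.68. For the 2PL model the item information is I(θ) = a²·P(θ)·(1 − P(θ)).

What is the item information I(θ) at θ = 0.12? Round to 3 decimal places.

P = 1/(1+e^{0.6240}) = 0.3489
P(1−P) = 0.3489 × 0.6511 = 0.2272
I = a² × P(1−P) = 0.4² × 0.2272 = 0.03635

0.036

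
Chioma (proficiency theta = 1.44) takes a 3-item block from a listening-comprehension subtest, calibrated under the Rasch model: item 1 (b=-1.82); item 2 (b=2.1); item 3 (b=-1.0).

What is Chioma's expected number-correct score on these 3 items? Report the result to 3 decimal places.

2.224

P(theta) = 1 / (1 + exp(−(theta − b)))
P_1 = 1/(1+e^{-3.2600}) = 0.9630
P_2 = 1/(1+e^{0.6600}) = 0.3407
P_3 = 1/(1+e^{-2.4400}) = 0.9198
E[score] = 0.9630 + 0.3407 + 0.9198 = 2.2236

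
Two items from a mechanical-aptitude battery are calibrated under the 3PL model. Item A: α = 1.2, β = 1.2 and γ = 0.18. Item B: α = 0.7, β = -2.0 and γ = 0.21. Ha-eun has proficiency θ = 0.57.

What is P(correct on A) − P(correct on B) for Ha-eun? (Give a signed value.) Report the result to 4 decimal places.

P(θ) = γ + (1 − γ) · 1 / (1 + exp(−α(θ − β)))
P_A = 0.4420
P_B = 0.8878
P_A − P_B = -0.4458

-0.4458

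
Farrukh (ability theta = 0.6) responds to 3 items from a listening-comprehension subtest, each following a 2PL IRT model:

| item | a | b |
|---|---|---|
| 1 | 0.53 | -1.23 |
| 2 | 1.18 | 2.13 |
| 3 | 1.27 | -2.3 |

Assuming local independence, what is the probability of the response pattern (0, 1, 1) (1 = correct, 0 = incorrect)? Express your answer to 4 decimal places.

P(theta) = 1 / (1 + exp(−a(theta − b)))
P_1 = 1/(1+e^{-0.9699}) = 0.7251
P_2 = 1/(1+e^{1.8054}) = 0.1412
P_3 = 1/(1+e^{-3.6830}) = 0.9755
L = (1−P_1) × P_2 × P_3 = 0.2749 × 0.1412 × 0.9755 = 0.03786

0.0379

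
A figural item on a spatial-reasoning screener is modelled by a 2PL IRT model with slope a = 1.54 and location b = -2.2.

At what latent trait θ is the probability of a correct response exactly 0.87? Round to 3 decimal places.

P(θ) = 1 / (1 + exp(−a(θ − b)))
logit = ln(0.8700/0.1300) = 1.9010
θ = b + logit/(a) = -2.2 + 1.9010/1.5400 = -0.9656

-0.966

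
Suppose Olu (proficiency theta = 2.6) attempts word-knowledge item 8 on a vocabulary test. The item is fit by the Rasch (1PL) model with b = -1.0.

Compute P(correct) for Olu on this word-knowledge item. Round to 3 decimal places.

0.973

P(theta) = 1 / (1 + exp(−(theta − b)))
Exponent: (2.6 − (-1.0)) = 3.6000
1/(1 + e^{-3.6000}) = 0.9734
P = 0.9734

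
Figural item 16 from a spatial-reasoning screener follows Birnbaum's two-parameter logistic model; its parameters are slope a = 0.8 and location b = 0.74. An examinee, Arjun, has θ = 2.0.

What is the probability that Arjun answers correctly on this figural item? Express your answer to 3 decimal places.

0.733

P(θ) = 1 / (1 + exp(−a(θ − b)))
Exponent: 0.8 × (2.0 − 0.74) = 1.0080
1/(1 + e^{-1.0080}) = 0.7326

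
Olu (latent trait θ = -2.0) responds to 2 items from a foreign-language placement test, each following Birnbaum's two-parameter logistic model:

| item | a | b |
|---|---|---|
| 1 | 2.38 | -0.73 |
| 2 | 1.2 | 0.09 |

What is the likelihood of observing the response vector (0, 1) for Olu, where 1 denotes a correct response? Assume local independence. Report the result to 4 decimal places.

0.0718

P(θ) = 1 / (1 + exp(−a(θ − b)))
P_1 = 1/(1+e^{3.0226}) = 0.0464
P_2 = 1/(1+e^{2.5080}) = 0.0753
L = (1−P_1) × P_2 = 0.9536 × 0.0753 = 0.07180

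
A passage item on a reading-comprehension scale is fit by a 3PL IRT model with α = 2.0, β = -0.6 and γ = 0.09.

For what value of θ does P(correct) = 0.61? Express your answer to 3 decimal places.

-0.456

P(θ) = γ + (1 − γ) · 1 / (1 + exp(−α(θ − β)))
Remove guessing floor: (0.61 − 0.09)/(1 − 0.09) = 0.5714
logit = ln(0.5714/0.4286) = 0.2877
θ = β + logit/(α) = -0.6 + 0.2877/2.0000 = -0.4562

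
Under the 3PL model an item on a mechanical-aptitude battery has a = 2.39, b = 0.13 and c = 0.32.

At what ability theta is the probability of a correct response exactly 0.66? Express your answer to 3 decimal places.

P(theta) = c + (1 − c) · 1 / (1 + exp(−a(theta − b)))
Remove guessing floor: (0.66 − 0.32)/(1 − 0.32) = 0.5000
logit = ln(0.5000/0.5000) = 0.0000
theta = b + logit/(a) = 0.13 + 0.0000/2.3900 = 0.1300

0.130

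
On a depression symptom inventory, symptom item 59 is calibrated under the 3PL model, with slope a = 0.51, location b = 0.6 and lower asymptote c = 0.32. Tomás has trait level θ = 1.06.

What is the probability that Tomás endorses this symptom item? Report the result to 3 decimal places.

0.700

P(θ) = c + (1 − c) · 1 / (1 + exp(−a(θ − b)))
Exponent: 0.51 × (1.06 − 0.6) = 0.2346
1/(1 + e^{-0.2346}) = 0.5584
P = 0.32 + 0.68 × 0.5584 = 0.6997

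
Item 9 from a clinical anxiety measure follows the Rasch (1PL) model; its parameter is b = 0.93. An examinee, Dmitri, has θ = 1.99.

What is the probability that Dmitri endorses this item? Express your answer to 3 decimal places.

P(θ) = 1 / (1 + exp(−(θ − b)))
Exponent: (1.99 − 0.93) = 1.0600
1/(1 + e^{-1.0600}) = 0.7427
P = 0.7427

0.743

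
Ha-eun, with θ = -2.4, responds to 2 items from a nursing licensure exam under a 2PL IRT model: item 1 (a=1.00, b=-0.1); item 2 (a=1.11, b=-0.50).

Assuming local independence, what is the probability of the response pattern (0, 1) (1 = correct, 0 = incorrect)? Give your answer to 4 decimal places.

P(θ) = 1 / (1 + exp(−a(θ − b)))
P_1 = 1/(1+e^{2.3000}) = 0.0911
P_2 = 1/(1+e^{2.1090}) = 0.1082
L = (1−P_1) × P_2 = 0.9089 × 0.1082 = 0.09836

0.0984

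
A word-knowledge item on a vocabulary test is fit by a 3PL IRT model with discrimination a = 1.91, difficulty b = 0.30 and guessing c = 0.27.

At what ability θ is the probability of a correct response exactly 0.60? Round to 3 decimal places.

0.199

P(θ) = c + (1 − c) · 1 / (1 + exp(−a(θ − b)))
Remove guessing floor: (0.60 − 0.27)/(1 − 0.27) = 0.4521
logit = ln(0.4521/0.5479) = -0.1924
θ = b + logit/(a) = 0.30 + (-0.1924)/1.9100 = 0.1993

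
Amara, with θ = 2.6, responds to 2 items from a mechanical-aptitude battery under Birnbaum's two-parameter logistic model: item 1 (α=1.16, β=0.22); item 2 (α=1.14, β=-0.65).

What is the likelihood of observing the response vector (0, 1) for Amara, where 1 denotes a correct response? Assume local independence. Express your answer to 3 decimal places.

P(θ) = 1 / (1 + exp(−α(θ − β)))
P_1 = 1/(1+e^{-2.7608}) = 0.9405
P_2 = 1/(1+e^{-3.7050}) = 0.9760
L = (1−P_1) × P_2 = 0.0595 × 0.9760 = 0.05805

0.058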